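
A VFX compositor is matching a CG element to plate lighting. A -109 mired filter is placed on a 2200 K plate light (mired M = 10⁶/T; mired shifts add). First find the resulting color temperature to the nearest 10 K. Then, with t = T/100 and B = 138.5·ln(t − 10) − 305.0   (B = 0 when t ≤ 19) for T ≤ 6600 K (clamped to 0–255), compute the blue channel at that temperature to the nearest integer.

M_in = 10⁶/2200 = 454.55; M_out = 454.55 + (-109) = 345.55.
T_out = 10⁶/345.55 = 2894.0 K → 2890 K; t = 28.9.
B = 138.5·ln(28.9 − 10) − 305.0 = 138.5·ln 18.9 − 305.0 = 138.5·2.9392 − 305.0 = 102.074.
Rounded: 102.

102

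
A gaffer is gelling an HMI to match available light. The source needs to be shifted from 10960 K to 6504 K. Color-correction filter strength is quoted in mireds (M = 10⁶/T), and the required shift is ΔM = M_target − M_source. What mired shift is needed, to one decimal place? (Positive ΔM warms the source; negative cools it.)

M_source = 10⁶/10960 = 91.241; M_target = 10⁶/6504 = 153.752.
ΔM = 153.752 − 91.241 = 62.511 → +62.5 mireds, a warming shift.

+62.5 mireds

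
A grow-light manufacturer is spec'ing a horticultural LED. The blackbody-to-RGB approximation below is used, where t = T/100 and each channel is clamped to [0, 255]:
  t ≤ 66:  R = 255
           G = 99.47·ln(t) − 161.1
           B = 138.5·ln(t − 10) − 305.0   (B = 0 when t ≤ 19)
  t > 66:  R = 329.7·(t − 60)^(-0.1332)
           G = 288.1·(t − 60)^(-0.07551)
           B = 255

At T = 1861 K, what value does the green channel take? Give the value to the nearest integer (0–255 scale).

130

t = 1861/100 = 18.61; the t ≤ 66 branch applies.
G = 99.47·ln 18.61 − 161.1 = 99.47·2.9237 − 161.1 = 129.720.
Rounded: 130.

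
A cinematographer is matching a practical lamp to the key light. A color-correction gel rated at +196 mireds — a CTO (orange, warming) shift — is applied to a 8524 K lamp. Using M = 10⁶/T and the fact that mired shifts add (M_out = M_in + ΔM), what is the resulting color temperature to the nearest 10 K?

M_in = 10⁶/8524 = 117.32 mireds.
M_out = 117.32 + (+196) = 313.32 mireds.
T_out = 10⁶/313.32 = 3191.7 K → 3190 K.

3190 K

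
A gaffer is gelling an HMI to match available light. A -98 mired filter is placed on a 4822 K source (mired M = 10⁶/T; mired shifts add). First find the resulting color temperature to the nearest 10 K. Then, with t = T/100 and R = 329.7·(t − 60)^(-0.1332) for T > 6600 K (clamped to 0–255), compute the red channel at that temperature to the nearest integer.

M_in = 10⁶/4822 = 207.38; M_out = 207.38 + (-98) = 109.38.
T_out = 10⁶/109.38 = 9142.2 K → 9140 K; t = 91.4.
R = 329.7·(91.4 − 60)^(-0.1332) = 329.7·31.4^(-0.1332) = 329.7·0.63184 = 208.319.
Rounded: 208.

208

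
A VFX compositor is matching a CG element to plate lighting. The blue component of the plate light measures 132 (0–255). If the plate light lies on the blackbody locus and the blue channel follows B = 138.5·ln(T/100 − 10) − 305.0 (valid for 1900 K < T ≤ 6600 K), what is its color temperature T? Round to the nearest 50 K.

3350 K

ln(t − 10) = (132 + 305.0) / 138.5 = 3.1552.
t − 10 = e^3.1552 = 23.459, so t = 33.459.
T = 100·t = 3346 K → 3350 K to the nearest 50 K.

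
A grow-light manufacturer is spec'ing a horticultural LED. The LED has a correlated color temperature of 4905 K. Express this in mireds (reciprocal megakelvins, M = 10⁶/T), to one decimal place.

M = 10⁶ / 4905 = 203.874 → 203.9 mireds.

203.9 mireds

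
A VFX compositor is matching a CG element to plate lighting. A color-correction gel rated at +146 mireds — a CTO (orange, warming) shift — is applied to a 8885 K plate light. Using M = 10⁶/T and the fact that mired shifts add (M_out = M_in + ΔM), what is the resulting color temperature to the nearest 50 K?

M_in = 10⁶/8885 = 112.55 mireds.
M_out = 112.55 + (+146) = 258.55 mireds.
T_out = 10⁶/258.55 = 3867.7 K → 3850 K.

3850 K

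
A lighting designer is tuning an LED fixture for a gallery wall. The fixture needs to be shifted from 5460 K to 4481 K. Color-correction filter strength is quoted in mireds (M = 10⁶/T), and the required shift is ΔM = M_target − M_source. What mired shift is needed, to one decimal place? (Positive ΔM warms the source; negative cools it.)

M_source = 10⁶/5460 = 183.150; M_target = 10⁶/4481 = 223.164.
ΔM = 223.164 − 183.150 = 40.014 → +40.0 mireds, a warming shift.

+40.0 mireds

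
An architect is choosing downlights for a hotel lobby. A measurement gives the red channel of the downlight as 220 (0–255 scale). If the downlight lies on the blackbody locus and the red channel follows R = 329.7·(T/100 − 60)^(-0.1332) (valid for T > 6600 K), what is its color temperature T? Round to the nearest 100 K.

(t − 60)^(-0.1332) = 220/329.7 = 0.66727.
t − 60 = 0.66727^(1/-0.1332) = 0.66727^(-7.508) = 20.847, so t = 80.847.
T = 100·t = 8085 K → 8100 K to the nearest 100 K.

8100 K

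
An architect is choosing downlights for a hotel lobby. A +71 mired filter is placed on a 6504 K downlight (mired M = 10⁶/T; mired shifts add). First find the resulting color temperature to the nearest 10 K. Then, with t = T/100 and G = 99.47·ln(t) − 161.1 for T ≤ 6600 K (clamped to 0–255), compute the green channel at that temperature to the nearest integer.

216

M_in = 10⁶/6504 = 153.75; M_out = 153.75 + (+71) = 224.75.
T_out = 10⁶/224.75 = 4449.4 K → 4450 K; t = 44.5.
G = 99.47·ln 44.5 − 161.1 = 99.47·3.7955 − 161.1 = 216.437.
Rounded: 216.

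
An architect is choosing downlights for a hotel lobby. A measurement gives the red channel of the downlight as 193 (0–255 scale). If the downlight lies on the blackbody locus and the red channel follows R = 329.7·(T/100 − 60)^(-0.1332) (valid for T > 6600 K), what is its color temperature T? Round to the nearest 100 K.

11600 K

(t − 60)^(-0.1332) = 193/329.7 = 0.58538.
t − 60 = 0.58538^(1/-0.1332) = 0.58538^(-7.508) = 55.713, so t = 115.713.
T = 100·t = 11571 K → 11600 K to the nearest 100 K.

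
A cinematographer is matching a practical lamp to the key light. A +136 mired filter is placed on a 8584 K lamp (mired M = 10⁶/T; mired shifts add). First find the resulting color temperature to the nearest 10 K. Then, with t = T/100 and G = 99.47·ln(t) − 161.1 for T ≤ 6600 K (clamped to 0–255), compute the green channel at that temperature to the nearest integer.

M_in = 10⁶/8584 = 116.50; M_out = 116.50 + (+136) = 252.50.
T_out = 10⁶/252.50 = 3960.5 K → 3960 K; t = 39.6.
G = 99.47·ln 39.6 − 161.1 = 99.47·3.6788 − 161.1 = 204.833.
Rounded: 205.

205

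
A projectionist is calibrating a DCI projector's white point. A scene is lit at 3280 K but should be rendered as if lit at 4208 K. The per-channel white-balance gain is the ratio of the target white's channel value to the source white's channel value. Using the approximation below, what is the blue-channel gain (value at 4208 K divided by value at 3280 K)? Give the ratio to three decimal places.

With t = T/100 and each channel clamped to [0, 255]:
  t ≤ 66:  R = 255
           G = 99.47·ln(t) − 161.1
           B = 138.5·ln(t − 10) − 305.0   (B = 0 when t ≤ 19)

1.369

At 3280 K (t = 32.8):
  B = 138.5·ln(32.8 − 10) − 305.0 = 138.5·ln 22.8 − 305.0 = 138.5·3.1268 − 305.0 = 128.056.
At 4208 K (t = 42.08):
  B = 138.5·ln(42.08 − 10) − 305.0 = 138.5·ln 32.08 − 305.0 = 138.5·3.4682 − 305.0 = 175.350.
Gain = 175.350 / 128.056 = 1.3693 → 1.369.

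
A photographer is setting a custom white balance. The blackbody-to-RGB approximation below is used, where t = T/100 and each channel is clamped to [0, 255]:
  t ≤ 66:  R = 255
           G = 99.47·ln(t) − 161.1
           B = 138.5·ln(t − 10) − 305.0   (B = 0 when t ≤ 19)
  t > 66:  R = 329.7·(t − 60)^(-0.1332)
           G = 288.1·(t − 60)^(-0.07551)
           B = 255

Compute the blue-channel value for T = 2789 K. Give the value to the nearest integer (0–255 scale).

t = 2789/100 = 27.89; the t ≤ 66 branch applies.
B = 138.5·ln(27.89 − 10) − 305.0 = 138.5·ln 17.89 − 305.0 = 138.5·2.8842 − 305.0 = 94.468.
Rounded: 94.

94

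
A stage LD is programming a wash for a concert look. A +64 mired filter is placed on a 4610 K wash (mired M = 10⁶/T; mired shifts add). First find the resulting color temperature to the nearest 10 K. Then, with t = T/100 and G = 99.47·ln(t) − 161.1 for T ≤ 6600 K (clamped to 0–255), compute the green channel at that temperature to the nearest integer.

194

M_in = 10⁶/4610 = 216.92; M_out = 216.92 + (+64) = 280.92.
T_out = 10⁶/280.92 = 3559.7 K → 3560 K; t = 35.6.
G = 99.47·ln 35.6 − 161.1 = 99.47·3.5723 − 161.1 = 194.241.
Rounded: 194.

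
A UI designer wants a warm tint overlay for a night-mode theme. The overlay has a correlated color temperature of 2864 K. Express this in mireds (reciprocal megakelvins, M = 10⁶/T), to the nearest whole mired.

349 mireds

M = 10⁶ / 2864 = 349.162 → 349 mireds.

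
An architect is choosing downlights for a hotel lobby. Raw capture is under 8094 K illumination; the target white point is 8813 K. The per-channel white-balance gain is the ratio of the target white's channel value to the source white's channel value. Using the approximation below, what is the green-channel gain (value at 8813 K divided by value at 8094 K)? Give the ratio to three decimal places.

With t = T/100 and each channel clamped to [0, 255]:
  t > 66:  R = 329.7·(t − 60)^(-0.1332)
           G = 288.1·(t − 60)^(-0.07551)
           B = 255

0.978

At 8094 K (t = 80.94):
  G = 288.1·(80.94 − 60)^(-0.07551) = 288.1·20.94^(-0.07551) = 288.1·0.79479 = 228.979.
At 8813 K (t = 88.13):
  G = 288.1·(88.13 − 60)^(-0.07551) = 288.1·28.13^(-0.07551) = 288.1·0.77727 = 223.932.
Gain = 223.932 / 228.979 = 0.9780 → 0.978.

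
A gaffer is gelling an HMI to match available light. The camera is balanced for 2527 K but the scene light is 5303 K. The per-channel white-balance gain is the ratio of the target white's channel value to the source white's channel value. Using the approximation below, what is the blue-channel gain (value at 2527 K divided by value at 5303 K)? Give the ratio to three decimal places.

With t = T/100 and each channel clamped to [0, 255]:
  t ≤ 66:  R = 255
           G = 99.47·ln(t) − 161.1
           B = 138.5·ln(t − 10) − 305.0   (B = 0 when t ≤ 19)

0.336

At 5303 K (t = 53.03):
  B = 138.5·ln(53.03 − 10) − 305.0 = 138.5·ln 43.03 − 305.0 = 138.5·3.7619 − 305.0 = 216.023.
At 2527 K (t = 25.27):
  B = 138.5·ln(25.27 − 10) − 305.0 = 138.5·ln 15.27 − 305.0 = 138.5·2.7259 − 305.0 = 72.536.
Gain = 72.536 / 216.023 = 0.3358 → 0.336.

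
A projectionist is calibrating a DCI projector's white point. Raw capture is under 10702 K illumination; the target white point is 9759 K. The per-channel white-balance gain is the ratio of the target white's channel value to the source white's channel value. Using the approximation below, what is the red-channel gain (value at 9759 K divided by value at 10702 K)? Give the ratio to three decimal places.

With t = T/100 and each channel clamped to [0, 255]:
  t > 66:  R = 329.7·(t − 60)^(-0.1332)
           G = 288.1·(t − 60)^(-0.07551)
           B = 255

1.030

At 10702 K (t = 107.02):
  R = 329.7·(107.02 − 60)^(-0.1332) = 329.7·47.02^(-0.1332) = 329.7·0.59876 = 197.411.
At 9759 K (t = 97.59):
  R = 329.7·(97.59 − 60)^(-0.1332) = 329.7·37.59^(-0.1332) = 329.7·0.61688 = 203.385.
Gain = 203.385 / 197.411 = 1.0303 → 1.030.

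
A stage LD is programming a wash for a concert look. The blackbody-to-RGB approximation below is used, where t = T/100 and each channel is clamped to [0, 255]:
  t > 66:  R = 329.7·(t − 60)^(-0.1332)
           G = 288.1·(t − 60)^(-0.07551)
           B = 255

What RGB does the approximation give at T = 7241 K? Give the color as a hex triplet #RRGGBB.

#ECEEFF

t = 7241/100 = 72.41; the t > 66 branch applies.
R = 329.7·(72.41 − 60)^(-0.1332) = 329.7·12.41^(-0.1332) = 329.7·0.71501 = 235.737.
G = 288.1·(72.41 − 60)^(-0.07551) = 288.1·12.41^(-0.07551) = 288.1·0.82682 = 238.206.
B = 255 by definition for t > 66.
Rounded: (236, 238, 255).
In hex: #ECEEFF.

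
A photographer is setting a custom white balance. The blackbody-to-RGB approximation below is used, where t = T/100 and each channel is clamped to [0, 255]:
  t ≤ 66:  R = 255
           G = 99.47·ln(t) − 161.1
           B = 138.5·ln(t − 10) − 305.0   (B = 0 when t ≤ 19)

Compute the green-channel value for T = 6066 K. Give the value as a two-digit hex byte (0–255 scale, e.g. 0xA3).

t = 6066/100 = 60.66; the t ≤ 66 branch applies.
G = 99.47·ln 60.66 − 161.1 = 99.47·4.1053 − 161.1 = 247.253.
Rounded: 247; in hex, 0xF7.

0xF7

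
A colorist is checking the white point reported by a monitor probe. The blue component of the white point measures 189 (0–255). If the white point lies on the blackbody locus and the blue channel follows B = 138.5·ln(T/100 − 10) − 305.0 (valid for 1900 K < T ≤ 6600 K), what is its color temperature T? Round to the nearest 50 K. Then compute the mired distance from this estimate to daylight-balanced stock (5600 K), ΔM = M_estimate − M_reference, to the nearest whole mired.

+41 mireds

ln(t − 10) = (189 + 305.0) / 138.5 = 3.5668.
t − 10 = e^3.5668 = 35.403, so t = 45.403.
T = 100·t = 4540 K → 4550 K to the nearest 50 K.
M_estimate = 10⁶/4550 = 219.78; M_reference = 10⁶/5600 = 178.57.
ΔM = 219.78 − 178.57 = 41.21 → +41 mireds.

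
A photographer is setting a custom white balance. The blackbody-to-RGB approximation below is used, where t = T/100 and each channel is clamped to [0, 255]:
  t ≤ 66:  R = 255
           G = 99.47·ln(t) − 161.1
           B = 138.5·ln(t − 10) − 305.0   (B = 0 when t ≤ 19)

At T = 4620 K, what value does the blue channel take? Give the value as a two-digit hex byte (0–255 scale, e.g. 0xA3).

0xC0

t = 4620/100 = 46.2; the t ≤ 66 branch applies.
B = 138.5·ln(46.2 − 10) − 305.0 = 138.5·ln 36.2 − 305.0 = 138.5·3.5891 − 305.0 = 192.085.
Rounded: 192; in hex, 0xC0.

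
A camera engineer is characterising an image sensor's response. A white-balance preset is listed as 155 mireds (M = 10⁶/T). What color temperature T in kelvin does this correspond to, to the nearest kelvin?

T = 10⁶ / 155 = 6451.61 K → 6452 K.

6452 K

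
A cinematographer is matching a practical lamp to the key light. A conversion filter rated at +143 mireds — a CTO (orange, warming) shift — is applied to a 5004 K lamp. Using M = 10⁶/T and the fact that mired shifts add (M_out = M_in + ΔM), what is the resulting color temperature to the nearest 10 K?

2920 K

M_in = 10⁶/5004 = 199.84 mireds.
M_out = 199.84 + (+143) = 342.84 mireds.
T_out = 10⁶/342.84 = 2916.8 K → 2920 K.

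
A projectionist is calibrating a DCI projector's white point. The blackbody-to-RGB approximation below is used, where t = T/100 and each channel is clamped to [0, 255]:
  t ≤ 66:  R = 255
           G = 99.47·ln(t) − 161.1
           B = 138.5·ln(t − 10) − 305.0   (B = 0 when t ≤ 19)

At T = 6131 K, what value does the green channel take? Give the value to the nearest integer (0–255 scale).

248

t = 6131/100 = 61.31; the t ≤ 66 branch applies.
G = 99.47·ln 61.31 − 161.1 = 99.47·4.1159 − 161.1 = 248.313.
Rounded: 248.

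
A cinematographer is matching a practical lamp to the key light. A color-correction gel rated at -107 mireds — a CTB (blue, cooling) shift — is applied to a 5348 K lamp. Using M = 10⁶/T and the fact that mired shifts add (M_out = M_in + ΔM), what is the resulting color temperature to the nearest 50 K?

M_in = 10⁶/5348 = 186.99 mireds.
M_out = 186.99 + (-107) = 79.99 mireds.
T_out = 10⁶/79.99 = 12502.2 K → 12500 K.

12500 K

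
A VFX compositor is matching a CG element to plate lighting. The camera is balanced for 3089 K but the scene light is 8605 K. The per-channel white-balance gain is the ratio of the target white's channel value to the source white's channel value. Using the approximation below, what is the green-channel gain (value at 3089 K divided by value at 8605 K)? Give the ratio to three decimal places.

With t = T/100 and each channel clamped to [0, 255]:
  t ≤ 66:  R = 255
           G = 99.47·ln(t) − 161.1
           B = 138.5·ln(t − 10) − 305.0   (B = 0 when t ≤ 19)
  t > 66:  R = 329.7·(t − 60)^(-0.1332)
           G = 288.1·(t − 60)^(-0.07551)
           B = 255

0.800

At 8605 K (t = 86.05):
  G = 288.1·(86.05 − 60)^(-0.07551) = 288.1·26.05^(-0.07551) = 288.1·0.78179 = 225.235.
At 3089 K (t = 30.89):
  G = 99.47·ln 30.89 − 161.1 = 99.47·3.4304 − 161.1 = 180.125.
Gain = 180.125 / 225.235 = 0.7997 → 0.800.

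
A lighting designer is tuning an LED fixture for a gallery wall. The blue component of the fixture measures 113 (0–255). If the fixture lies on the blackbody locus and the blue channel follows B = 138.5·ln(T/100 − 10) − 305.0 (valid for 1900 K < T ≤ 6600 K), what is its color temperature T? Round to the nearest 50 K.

3050 K

ln(t − 10) = (113 + 305.0) / 138.5 = 3.0181.
t − 10 = e^3.0181 = 20.451, so t = 30.451.
T = 100·t = 3045 K → 3050 K to the nearest 50 K.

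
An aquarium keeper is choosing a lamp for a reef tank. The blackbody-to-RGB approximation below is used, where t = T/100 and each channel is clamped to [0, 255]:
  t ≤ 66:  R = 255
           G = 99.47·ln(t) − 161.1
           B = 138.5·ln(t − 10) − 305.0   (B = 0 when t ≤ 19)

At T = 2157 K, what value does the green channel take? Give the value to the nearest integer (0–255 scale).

144

t = 2157/100 = 21.57; the t ≤ 66 branch applies.
G = 99.47·ln 21.57 − 161.1 = 99.47·3.0713 − 161.1 = 144.403.
Rounded: 144.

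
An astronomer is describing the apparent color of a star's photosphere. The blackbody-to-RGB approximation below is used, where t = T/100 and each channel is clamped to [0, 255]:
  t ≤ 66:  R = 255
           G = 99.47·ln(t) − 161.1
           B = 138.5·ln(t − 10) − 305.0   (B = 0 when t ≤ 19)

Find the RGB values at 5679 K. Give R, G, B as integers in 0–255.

t = 5679/100 = 56.79; the t ≤ 66 branch applies.
R = 255 by definition for t ≤ 66.
G = 99.47·ln 56.79 − 161.1 = 99.47·4.0394 − 161.1 = 240.695.
B = 138.5·ln(56.79 − 10) − 305.0 = 138.5·ln 46.79 − 305.0 = 138.5·3.8457 − 305.0 = 227.625.
Rounded: (255, 241, 228).

R=255, G=241, B=228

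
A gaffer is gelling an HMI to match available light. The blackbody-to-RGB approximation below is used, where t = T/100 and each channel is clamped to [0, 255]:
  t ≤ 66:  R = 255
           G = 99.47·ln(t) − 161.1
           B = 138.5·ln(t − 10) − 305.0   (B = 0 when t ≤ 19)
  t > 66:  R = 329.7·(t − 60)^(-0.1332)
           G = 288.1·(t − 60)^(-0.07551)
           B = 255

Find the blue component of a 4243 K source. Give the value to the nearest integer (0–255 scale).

177

t = 4243/100 = 42.43; the t ≤ 66 branch applies.
B = 138.5·ln(42.43 − 10) − 305.0 = 138.5·ln 32.43 − 305.0 = 138.5·3.4791 − 305.0 = 176.853.
Rounded: 177.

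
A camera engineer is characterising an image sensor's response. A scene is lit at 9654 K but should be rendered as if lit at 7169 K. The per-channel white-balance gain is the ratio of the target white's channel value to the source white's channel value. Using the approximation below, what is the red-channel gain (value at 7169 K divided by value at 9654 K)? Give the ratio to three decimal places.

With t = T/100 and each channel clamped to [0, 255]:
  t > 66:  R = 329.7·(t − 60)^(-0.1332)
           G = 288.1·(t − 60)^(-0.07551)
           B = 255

1.164

At 9654 K (t = 96.54):
  R = 329.7·(96.54 − 60)^(-0.1332) = 329.7·36.54^(-0.1332) = 329.7·0.61921 = 204.154.
At 7169 K (t = 71.69):
  R = 329.7·(71.69 − 60)^(-0.1332) = 329.7·11.69^(-0.1332) = 329.7·0.72072 = 237.622.
Gain = 237.622 / 204.154 = 1.1639 → 1.164.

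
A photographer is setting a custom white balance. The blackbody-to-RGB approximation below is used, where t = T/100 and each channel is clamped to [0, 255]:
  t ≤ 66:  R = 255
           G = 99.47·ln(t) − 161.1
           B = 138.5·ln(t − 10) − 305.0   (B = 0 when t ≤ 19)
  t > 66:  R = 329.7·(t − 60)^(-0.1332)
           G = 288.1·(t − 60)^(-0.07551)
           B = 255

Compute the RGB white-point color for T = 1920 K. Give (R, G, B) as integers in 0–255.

(255, 133, 2)

t = 1920/100 = 19.2; the t ≤ 66 branch applies.
R = 255 by definition for t ≤ 66.
G = 99.47·ln 19.2 − 161.1 = 99.47·2.9549 − 161.1 = 132.825.
B = 138.5·ln(19.2 − 10) − 305.0 = 138.5·ln 9.2 − 305.0 = 138.5·2.2192 − 305.0 = 2.360.
Rounded: (255, 133, 2).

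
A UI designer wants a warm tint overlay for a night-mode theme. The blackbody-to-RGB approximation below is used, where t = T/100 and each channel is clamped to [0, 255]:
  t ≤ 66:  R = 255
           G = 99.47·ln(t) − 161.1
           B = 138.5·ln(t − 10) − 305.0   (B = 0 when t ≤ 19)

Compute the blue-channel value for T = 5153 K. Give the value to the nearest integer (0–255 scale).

211

t = 5153/100 = 51.53; the t ≤ 66 branch applies.
B = 138.5·ln(51.53 − 10) − 305.0 = 138.5·ln 41.53 − 305.0 = 138.5·3.7264 − 305.0 = 211.109.
Rounded: 211.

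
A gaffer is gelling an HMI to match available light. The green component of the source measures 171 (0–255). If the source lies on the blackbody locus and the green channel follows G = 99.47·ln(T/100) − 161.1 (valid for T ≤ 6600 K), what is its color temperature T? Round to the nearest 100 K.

ln t = (171 + 161.1) / 99.47 = 3.3387.
t = e^3.3387 = 28.182.
T = 100·t = 2818 K → 2800 K to the nearest 100 K.

2800 K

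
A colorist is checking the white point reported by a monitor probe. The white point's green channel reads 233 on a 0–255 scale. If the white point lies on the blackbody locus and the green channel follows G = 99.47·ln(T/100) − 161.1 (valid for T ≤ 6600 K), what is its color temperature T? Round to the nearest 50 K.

5250 K

ln t = (233 + 161.1) / 99.47 = 3.9620.
t = e^3.9620 = 52.562.
T = 100·t = 5256 K → 5250 K to the nearest 50 K.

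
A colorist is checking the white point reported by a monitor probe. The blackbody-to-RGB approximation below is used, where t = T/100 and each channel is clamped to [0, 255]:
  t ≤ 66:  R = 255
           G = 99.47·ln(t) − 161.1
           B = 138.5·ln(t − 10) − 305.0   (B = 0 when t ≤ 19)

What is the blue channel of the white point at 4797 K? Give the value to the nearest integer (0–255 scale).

t = 4797/100 = 47.97; the t ≤ 66 branch applies.
B = 138.5·ln(47.97 − 10) − 305.0 = 138.5·ln 37.97 − 305.0 = 138.5·3.6368 − 305.0 = 198.696.
Rounded: 199.

199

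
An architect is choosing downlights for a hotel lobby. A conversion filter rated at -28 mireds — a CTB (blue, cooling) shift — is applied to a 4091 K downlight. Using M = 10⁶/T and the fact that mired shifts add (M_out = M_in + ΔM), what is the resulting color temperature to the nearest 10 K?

4620 K

M_in = 10⁶/4091 = 244.44 mireds.
M_out = 244.44 + (-28) = 216.44 mireds.
T_out = 10⁶/216.44 = 4620.2 K → 4620 K.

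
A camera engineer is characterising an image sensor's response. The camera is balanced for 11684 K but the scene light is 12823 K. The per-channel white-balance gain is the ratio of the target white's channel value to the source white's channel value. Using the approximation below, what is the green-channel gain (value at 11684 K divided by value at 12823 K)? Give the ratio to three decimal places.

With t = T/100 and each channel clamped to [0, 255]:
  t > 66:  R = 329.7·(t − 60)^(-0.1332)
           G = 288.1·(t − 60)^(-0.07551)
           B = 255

1.014

At 12823 K (t = 128.23):
  G = 288.1·(128.23 − 60)^(-0.07551) = 288.1·68.23^(-0.07551) = 288.1·0.72697 = 209.440.
At 11684 K (t = 116.84):
  G = 288.1·(116.84 − 60)^(-0.07551) = 288.1·56.84^(-0.07551) = 288.1·0.73707 = 212.349.
Gain = 212.349 / 209.440 = 1.0139 → 1.014.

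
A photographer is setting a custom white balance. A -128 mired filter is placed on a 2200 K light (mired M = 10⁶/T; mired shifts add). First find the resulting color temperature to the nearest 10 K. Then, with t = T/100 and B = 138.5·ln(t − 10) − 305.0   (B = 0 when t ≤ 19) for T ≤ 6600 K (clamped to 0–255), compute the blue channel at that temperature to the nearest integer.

114

M_in = 10⁶/2200 = 454.55; M_out = 454.55 + (-128) = 326.55.
T_out = 10⁶/326.55 = 3062.4 K → 3060 K; t = 30.6.
B = 138.5·ln(30.6 − 10) − 305.0 = 138.5·ln 20.6 − 305.0 = 138.5·3.0253 − 305.0 = 114.003.
Rounded: 114.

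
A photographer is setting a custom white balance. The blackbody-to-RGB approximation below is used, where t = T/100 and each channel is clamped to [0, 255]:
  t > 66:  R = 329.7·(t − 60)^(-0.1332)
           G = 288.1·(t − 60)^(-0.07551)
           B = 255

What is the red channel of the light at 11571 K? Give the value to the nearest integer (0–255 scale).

t = 11571/100 = 115.71; the t > 66 branch applies.
R = 329.7·(115.71 − 60)^(-0.1332) = 329.7·55.71^(-0.1332) = 329.7·0.58539 = 193.001.
Rounded: 193.

193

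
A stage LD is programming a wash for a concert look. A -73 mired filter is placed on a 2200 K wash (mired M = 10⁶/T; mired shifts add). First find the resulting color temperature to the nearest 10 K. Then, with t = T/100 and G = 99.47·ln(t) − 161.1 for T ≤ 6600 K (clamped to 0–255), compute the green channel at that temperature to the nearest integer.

164

M_in = 10⁶/2200 = 454.55; M_out = 454.55 + (-73) = 381.55.
T_out = 10⁶/381.55 = 2620.9 K → 2620 K; t = 26.2.
G = 99.47·ln 26.2 − 161.1 = 99.47·3.2658 − 161.1 = 163.745.
Rounded: 164.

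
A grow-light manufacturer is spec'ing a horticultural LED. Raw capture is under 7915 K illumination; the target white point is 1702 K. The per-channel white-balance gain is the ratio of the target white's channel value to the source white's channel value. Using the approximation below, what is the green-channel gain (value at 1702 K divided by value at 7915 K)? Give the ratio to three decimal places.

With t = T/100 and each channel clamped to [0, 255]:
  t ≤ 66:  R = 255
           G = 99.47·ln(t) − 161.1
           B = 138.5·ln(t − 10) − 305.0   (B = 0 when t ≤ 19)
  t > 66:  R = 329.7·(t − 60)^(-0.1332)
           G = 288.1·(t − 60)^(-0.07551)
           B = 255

At 7915 K (t = 79.15):
  G = 288.1·(79.15 − 60)^(-0.07551) = 288.1·19.15^(-0.07551) = 288.1·0.80017 = 230.530.
At 1702 K (t = 17.02):
  G = 99.47·ln 17.02 − 161.1 = 99.47·2.8344 − 161.1 = 120.837.
Gain = 120.837 / 230.530 = 0.5242 → 0.524.

0.524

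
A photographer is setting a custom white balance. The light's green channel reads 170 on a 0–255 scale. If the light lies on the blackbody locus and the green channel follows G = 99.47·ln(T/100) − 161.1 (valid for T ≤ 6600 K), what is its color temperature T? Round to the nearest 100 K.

2800 K

ln t = (170 + 161.1) / 99.47 = 3.3286.
t = e^3.3286 = 27.900.
T = 100·t = 2790 K → 2800 K to the nearest 100 K.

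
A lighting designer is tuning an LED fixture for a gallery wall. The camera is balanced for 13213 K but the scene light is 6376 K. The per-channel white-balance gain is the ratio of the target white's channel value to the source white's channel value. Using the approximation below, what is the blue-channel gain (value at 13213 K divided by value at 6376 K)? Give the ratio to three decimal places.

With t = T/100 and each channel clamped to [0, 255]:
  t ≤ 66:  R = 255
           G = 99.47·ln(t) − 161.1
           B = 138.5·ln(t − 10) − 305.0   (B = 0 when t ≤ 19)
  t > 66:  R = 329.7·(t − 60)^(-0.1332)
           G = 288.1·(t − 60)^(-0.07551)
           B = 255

1.033

At 6376 K (t = 63.76):
  B = 138.5·ln(63.76 − 10) − 305.0 = 138.5·ln 53.76 − 305.0 = 138.5·3.9845 − 305.0 = 246.857.
At 13213 K (t = 132.13):
  B = 255 by definition for t > 66.
Gain = 255.000 / 246.857 = 1.0330 → 1.033.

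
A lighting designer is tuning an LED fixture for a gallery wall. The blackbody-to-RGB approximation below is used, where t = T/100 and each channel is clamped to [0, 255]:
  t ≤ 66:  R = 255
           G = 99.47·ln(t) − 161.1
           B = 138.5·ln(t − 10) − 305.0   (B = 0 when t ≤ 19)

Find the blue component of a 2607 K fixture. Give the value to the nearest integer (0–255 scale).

t = 2607/100 = 26.07; the t ≤ 66 branch applies.
B = 138.5·ln(26.07 − 10) − 305.0 = 138.5·ln 16.07 − 305.0 = 138.5·2.7770 − 305.0 = 79.608.
Rounded: 80.

80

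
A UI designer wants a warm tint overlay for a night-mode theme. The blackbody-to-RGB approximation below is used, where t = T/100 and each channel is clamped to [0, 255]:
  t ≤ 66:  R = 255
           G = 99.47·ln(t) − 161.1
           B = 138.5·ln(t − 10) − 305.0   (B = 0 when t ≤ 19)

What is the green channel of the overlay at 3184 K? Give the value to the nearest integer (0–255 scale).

183

t = 3184/100 = 31.84; the t ≤ 66 branch applies.
G = 99.47·ln 31.84 − 161.1 = 99.47·3.4607 − 161.1 = 183.138.
Rounded: 183.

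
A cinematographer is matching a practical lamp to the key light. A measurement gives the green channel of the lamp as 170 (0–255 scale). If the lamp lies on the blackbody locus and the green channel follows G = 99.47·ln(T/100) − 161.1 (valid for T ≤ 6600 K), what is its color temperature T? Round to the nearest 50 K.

ln t = (170 + 161.1) / 99.47 = 3.3286.
t = e^3.3286 = 27.900.
T = 100·t = 2790 K → 2800 K to the nearest 50 K.

2800 K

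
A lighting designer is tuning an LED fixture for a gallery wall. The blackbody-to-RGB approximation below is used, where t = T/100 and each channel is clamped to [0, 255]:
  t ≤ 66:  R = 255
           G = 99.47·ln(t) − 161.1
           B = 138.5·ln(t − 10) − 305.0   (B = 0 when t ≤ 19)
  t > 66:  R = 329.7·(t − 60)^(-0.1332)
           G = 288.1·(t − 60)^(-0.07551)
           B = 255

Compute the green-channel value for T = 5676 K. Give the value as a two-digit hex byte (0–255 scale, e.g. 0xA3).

t = 5676/100 = 56.76; the t ≤ 66 branch applies.
G = 99.47·ln 56.76 − 161.1 = 99.47·4.0388 − 161.1 = 240.643.
Rounded: 241; in hex, 0xF1.

0xF1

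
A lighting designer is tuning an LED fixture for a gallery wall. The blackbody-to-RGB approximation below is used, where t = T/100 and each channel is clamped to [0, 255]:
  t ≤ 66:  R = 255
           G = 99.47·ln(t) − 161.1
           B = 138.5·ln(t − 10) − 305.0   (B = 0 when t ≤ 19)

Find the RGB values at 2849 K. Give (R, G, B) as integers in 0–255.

(255, 172, 99)

t = 2849/100 = 28.49; the t ≤ 66 branch applies.
R = 255 by definition for t ≤ 66.
G = 99.47·ln 28.49 − 161.1 = 99.47·3.3496 − 161.1 = 172.080.
B = 138.5·ln(28.49 − 10) − 305.0 = 138.5·ln 18.49 − 305.0 = 138.5·2.9172 − 305.0 = 99.036.
Rounded: (255, 172, 99).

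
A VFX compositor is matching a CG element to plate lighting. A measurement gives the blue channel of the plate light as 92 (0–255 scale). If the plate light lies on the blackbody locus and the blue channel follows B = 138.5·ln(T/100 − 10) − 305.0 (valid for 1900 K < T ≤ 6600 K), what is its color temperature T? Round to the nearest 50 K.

ln(t − 10) = (92 + 305.0) / 138.5 = 2.8664.
t − 10 = e^2.8664 = 17.574, so t = 27.574.
T = 100·t = 2757 K → 2750 K to the nearest 50 K.

2750 K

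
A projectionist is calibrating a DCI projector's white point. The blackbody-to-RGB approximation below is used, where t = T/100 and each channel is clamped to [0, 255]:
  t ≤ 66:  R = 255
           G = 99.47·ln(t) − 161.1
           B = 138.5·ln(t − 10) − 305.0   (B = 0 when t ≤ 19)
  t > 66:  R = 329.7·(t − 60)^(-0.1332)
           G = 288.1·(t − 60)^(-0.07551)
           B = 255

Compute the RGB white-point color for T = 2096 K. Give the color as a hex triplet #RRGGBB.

t = 2096/100 = 20.96; the t ≤ 66 branch applies.
R = 255 by definition for t ≤ 66.
G = 99.47·ln 20.96 − 161.1 = 99.47·3.0426 − 161.1 = 141.549.
B = 138.5·ln(20.96 − 10) − 305.0 = 138.5·ln 10.96 − 305.0 = 138.5·2.3943 − 305.0 = 26.604.
Rounded: (255, 142, 27).
In hex: #FF8E1B.

#FF8E1B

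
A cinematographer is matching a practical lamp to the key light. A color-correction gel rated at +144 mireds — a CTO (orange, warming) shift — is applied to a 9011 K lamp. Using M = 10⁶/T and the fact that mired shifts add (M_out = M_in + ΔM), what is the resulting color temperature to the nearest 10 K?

M_in = 10⁶/9011 = 110.98 mireds.
M_out = 110.98 + (+144) = 254.98 mireds.
T_out = 10⁶/254.98 = 3921.9 K → 3920 K.

3920 K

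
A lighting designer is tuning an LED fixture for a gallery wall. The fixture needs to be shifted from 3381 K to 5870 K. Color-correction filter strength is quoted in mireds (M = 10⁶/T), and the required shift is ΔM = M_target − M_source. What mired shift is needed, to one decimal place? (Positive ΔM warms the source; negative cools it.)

-125.4 mireds

M_source = 10⁶/3381 = 295.770; M_target = 10⁶/5870 = 170.358.
ΔM = 170.358 − 295.770 = -125.413 → -125.4 mireds, a cooling shift.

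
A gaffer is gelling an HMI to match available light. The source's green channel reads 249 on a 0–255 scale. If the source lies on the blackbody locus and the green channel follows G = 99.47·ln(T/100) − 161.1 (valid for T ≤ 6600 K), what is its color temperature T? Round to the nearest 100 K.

6200 K

ln t = (249 + 161.1) / 99.47 = 4.1229.
t = e^4.1229 = 61.735.
T = 100·t = 6174 K → 6200 K to the nearest 100 K.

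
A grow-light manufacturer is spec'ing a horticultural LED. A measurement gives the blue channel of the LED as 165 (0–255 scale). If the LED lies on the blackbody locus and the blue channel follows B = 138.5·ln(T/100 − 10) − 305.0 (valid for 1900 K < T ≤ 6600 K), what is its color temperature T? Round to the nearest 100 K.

ln(t − 10) = (165 + 305.0) / 138.5 = 3.3935.
t − 10 = e^3.3935 = 29.770, so t = 39.770.
T = 100·t = 3977 K → 4000 K to the nearest 100 K.

4000 K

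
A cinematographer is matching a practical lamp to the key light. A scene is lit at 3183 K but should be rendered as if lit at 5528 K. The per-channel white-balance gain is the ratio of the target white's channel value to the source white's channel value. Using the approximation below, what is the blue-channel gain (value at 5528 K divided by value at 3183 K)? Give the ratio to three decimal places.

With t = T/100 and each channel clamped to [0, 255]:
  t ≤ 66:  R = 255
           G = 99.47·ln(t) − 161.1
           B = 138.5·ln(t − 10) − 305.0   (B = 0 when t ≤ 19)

1.828

At 3183 K (t = 31.83):
  B = 138.5·ln(31.83 − 10) − 305.0 = 138.5·ln 21.83 − 305.0 = 138.5·3.0833 − 305.0 = 122.035.
At 5528 K (t = 55.28):
  B = 138.5·ln(55.28 − 10) − 305.0 = 138.5·ln 45.28 − 305.0 = 138.5·3.8129 − 305.0 = 223.082.
Gain = 223.082 / 122.035 = 1.8280 → 1.828.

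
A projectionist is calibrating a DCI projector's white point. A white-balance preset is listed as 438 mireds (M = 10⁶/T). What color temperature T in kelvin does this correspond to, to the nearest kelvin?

T = 10⁶ / 438 = 2283.11 K → 2283 K.

2283 K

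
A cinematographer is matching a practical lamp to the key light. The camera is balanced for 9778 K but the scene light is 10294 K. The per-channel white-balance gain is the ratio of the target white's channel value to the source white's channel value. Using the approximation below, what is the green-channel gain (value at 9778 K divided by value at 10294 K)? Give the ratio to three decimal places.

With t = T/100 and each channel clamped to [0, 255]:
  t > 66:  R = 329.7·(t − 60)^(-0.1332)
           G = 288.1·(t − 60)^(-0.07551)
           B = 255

1.010

At 10294 K (t = 102.94):
  G = 288.1·(102.94 − 60)^(-0.07551) = 288.1·42.94^(-0.07551) = 288.1·0.75284 = 216.893.
At 9778 K (t = 97.78):
  G = 288.1·(97.78 − 60)^(-0.07551) = 288.1·37.78^(-0.07551) = 288.1·0.76015 = 219.000.
Gain = 219.000 / 216.893 = 1.0097 → 1.010.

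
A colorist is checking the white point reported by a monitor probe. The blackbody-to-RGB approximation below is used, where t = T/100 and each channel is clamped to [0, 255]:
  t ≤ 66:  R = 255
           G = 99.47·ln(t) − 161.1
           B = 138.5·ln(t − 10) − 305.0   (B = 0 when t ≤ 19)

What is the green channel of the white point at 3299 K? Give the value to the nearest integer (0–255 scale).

187

t = 3299/100 = 32.99; the t ≤ 66 branch applies.
G = 99.47·ln 32.99 − 161.1 = 99.47·3.4962 − 161.1 = 186.667.
Rounded: 187.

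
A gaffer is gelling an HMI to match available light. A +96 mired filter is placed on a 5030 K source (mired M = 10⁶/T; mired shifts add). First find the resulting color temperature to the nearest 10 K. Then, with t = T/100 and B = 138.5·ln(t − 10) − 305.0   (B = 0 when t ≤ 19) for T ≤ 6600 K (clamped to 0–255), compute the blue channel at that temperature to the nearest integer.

M_in = 10⁶/5030 = 198.81; M_out = 198.81 + (+96) = 294.81.
T_out = 10⁶/294.81 = 3392.0 K → 3390 K; t = 33.9.
B = 138.5·ln(33.9 − 10) − 305.0 = 138.5·ln 23.9 − 305.0 = 138.5·3.1739 − 305.0 = 134.582.
Rounded: 135.

135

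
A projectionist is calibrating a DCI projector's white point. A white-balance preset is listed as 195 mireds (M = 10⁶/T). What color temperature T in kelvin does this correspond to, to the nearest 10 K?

T = 10⁶ / 195 = 5128.21 K → 5130 K.

5130 K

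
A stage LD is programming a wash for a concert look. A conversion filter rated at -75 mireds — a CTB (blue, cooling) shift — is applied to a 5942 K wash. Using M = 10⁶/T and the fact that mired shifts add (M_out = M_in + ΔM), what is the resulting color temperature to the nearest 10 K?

10720 K

M_in = 10⁶/5942 = 168.29 mireds.
M_out = 168.29 + (-75) = 93.29 mireds.
T_out = 10⁶/93.29 = 10718.9 K → 10720 K.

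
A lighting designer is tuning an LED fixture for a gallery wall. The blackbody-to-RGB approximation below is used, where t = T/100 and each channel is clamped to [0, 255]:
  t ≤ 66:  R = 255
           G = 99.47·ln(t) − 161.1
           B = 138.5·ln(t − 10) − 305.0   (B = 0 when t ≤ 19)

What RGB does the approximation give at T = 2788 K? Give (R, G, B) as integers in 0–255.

(255, 170, 94)

t = 2788/100 = 27.88; the t ≤ 66 branch applies.
R = 255 by definition for t ≤ 66.
G = 99.47·ln 27.88 − 161.1 = 99.47·3.3279 − 161.1 = 169.927.
B = 138.5·ln(27.88 − 10) − 305.0 = 138.5·ln 17.88 − 305.0 = 138.5·2.8837 − 305.0 = 94.390.
Rounded: (255, 170, 94).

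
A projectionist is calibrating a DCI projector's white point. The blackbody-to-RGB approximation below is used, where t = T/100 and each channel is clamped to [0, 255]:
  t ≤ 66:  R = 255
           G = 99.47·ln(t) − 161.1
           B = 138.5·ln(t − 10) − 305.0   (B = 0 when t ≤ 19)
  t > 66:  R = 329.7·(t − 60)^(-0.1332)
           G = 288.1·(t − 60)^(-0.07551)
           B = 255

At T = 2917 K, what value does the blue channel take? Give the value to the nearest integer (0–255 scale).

t = 2917/100 = 29.17; the t ≤ 66 branch applies.
B = 138.5·ln(29.17 − 10) − 305.0 = 138.5·ln 19.17 − 305.0 = 138.5·2.9533 − 305.0 = 104.038.
Rounded: 104.

104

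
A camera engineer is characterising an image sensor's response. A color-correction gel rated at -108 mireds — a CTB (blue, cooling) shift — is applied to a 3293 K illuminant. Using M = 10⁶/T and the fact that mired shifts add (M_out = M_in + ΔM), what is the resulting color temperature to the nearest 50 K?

M_in = 10⁶/3293 = 303.67 mireds.
M_out = 303.67 + (-108) = 195.67 mireds.
T_out = 10⁶/195.67 = 5110.5 K → 5100 K.

5100 K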